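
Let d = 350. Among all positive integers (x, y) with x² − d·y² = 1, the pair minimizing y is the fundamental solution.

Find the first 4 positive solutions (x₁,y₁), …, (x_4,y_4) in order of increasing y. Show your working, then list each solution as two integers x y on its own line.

449 24
403201 21552
362074049 19353672
325142092801 17379575904

√350 → a₀=18, period (1,2,2,2,1,36); ℓ=6 even so k=5
i=0: a=18 ⇒ p=18, q=1
i=1: a=1 ⇒ p=19, q=1
i=2: a=2 ⇒ p=56, q=3
…
i=4: a=2 ⇒ p=318, q=17
i=5: a=1 ⇒ p=449, q=24
→ (449, 24).  Check: 449²=201601, 350·24²=201600, difference 1.
(449+24√350)^2 = 403201 + 21552√350
(449+24√350)^3 = 362074049 + 19353672√350
(449+24√350)^4 = 325142092801 + 17379575904√350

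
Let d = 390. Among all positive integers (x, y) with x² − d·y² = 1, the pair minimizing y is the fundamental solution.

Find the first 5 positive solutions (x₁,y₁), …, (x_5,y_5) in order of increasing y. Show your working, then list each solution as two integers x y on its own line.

√390 → a₀=19, period (1,2,1,38); ℓ=4 even so k=3
i=0: a=19 ⇒ p=19, q=1
i=1: a=1 ⇒ p=20, q=1
i=2: a=2 ⇒ p=59, q=3
i=3: a=1 ⇒ p=79, q=4
fundamental: x₁=79, y₁=4  (since 6241 − 390·16 = 1)
(79+4√390)^2 = 12481 + 632√390
(79+4√390)^3 = 1971919 + 99852√390
(79+4√390)^4 = 311550721 + 15775984√390
(79+4√390)^5 = 49223041999 + 2492505620√390

79 4
12481 632
1971919 99852
311550721 15775984
49223041999 2492505620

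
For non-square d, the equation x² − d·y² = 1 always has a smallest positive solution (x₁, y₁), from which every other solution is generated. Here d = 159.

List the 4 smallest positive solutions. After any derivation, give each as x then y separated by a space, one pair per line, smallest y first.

[12; 1,1,1,1,3,1,1,1,1,24] for √159; ℓ=10 ⇒ convergent index 9
k=0  a_k=12  p_k/q_k = 12/1
k=1  a_k=1  p_k/q_k = 13/1
k=2  a_k=1  p_k/q_k = 25/2
k=3  a_k=1  p_k/q_k = 38/3
…
k=5  a_k=3  p_k/q_k = 227/18
k=6  a_k=1  p_k/q_k = 290/23
…
k=8  a_k=1  p_k/q_k = 807/64
k=9  a_k=1  p_k/q_k = 1324/105
(x₁, y₁) = (1324, 105);  1324² − 159·105² = 1 ✓
n=2: (1324,105)∘(1324,105) = (1324·1324+159·105·105, 1324·105+105·1324) = (3505951,278040)
n=3: (3505951,278040)∘(1324,105) = (1324·3505951+159·105·278040, 1324·278040+105·3505951) = (9283756924,736249815)
n=4: (9283756924,736249815)∘(1324,105) = (1324·9283756924+159·105·736249815, 1324·736249815+105·9283756924) = (24583384828801,1949589232080)

1324 105
3505951 278040
9283756924 736249815
24583384828801 1949589232080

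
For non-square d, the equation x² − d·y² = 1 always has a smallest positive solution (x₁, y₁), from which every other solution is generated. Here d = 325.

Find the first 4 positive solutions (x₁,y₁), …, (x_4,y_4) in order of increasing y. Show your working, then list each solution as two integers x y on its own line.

649 36
842401 46728
1093435849 60652908
1419278889601 78727427856

√325 = [18; 36, …], period ℓ=1 (odd) → k=1
a_0=18:  p_0=18·1+0=18,  q_0=18·0+1=1
a_1=36:  p_1=36·18+1=649,  q_1=36·1+0=36
(x₁, y₁) = (649, 36);  649² − 325·36² = 1 ✓
k=2:  x_2 = 649·649+325·36·36 = 842401,  y_2 = 649·36+36·649 = 46728
k=3:  x_3 = 649·842401+325·36·46728 = 1093435849,  y_3 = 649·46728+36·842401 = 60652908
k=4:  x_4 = 649·1093435849+325·36·60652908 = 1419278889601,  y_4 = 649·60652908+36·1093435849 = 78727427856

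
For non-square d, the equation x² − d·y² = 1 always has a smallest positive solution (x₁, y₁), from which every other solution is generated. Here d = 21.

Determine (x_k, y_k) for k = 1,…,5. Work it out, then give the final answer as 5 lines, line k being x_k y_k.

[4; 1,1,2,1,1,8] for √21; ℓ=6 ⇒ convergent index 5
step 0: (4, 1)  from 4·(1,0) + (0,1)
step 1: (5, 1)  from 1·(4,1) + (1,0)
…
step 3: (23, 5)  from 2·(9,2) + (5,1)
step 4: (32, 7)  from 1·(23,5) + (9,2)
step 5: (55, 12)  from 1·(32,7) + (23,5)
→ (55, 12).  Check: 55²=3025, 21·12²=3024, difference 1.
(x_2, y_2) = (55·55 + 21·12·12, 55·12 + 12·55) = (6049, 1320)
(x_3, y_3) = (55·6049 + 21·12·1320, 55·1320 + 12·6049) = (665335, 145188)
(x_4, y_4) = (55·665335 + 21·12·145188, 55·145188 + 12·665335) = (73180801, 15969360)
(x_5, y_5) = (55·73180801 + 21·12·15969360, 55·15969360 + 12·73180801) = (8049222775, 1756484412)

55 12
6049 1320
665335 145188
73180801 15969360
8049222775 1756484412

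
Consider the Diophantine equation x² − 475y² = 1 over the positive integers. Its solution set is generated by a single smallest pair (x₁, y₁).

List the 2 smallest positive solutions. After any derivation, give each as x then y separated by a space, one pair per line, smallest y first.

[21; 1,3,1,6,2,6,1,3,1,42] for √475; ℓ=10 ⇒ convergent index 9
k=0  a_k=21  p_k/q_k = 21/1
k=1  a_k=1  p_k/q_k = 22/1
…
k=3  a_k=1  p_k/q_k = 109/5
…
k=5  a_k=2  p_k/q_k = 1591/73
…
k=7  a_k=1  p_k/q_k = 11878/545
k=8  a_k=3  p_k/q_k = 45921/2107
k=9  a_k=1  p_k/q_k = 57799/2652
fundamental: x₁=57799, y₁=2652  (since 3340724401 − 475·7033104 = 1)
(57799+2652√475)^2 = 6681448801 + 306565896√475

57799 2652
6681448801 306565896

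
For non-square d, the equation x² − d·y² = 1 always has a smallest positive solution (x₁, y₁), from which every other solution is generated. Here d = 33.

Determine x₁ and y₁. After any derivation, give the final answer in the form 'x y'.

√33 = [5; 1,2,1,10, …], period ℓ=4 (even) → k=3
a_0=5:  p_0=5·1+0=5,  q_0=5·0+1=1
a_1=1:  p_1=1·5+1=6,  q_1=1·1+0=1
a_2=2:  p_2=2·6+5=17,  q_2=2·1+1=3
a_3=1:  p_3=1·17+6=23,  q_3=1·3+1=4
(x₁, y₁) = (23, 4);  23² − 33·4² = 1 ✓

23 4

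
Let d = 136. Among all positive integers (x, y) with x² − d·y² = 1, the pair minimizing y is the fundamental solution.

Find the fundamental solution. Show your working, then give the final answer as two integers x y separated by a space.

[11; 1,1,1,22] for √136; ℓ=4 ⇒ convergent index 3
i=0: a=11 ⇒ p=11, q=1
…
i=2: a=1 ⇒ p=23, q=2
i=3: a=1 ⇒ p=35, q=3
fundamental: x₁=35, y₁=3  (since 1225 − 136·9 = 1)

35 3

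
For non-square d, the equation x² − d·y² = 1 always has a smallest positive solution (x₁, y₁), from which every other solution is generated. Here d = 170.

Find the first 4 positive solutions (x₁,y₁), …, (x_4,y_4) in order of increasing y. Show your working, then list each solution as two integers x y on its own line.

339 26
229841 17628
155831859 11951758
105653770561 8103274296

√170 = [13; 26, …], period ℓ=1 (odd) → k=1
i=0: a=13 ⇒ p=13, q=1
i=1: a=26 ⇒ p=339, q=26
(x₁, y₁) = (339, 26);  339² − 170·26² = 1 ✓
(339+26√170)^2 = 229841 + 17628√170
(339+26√170)^3 = 155831859 + 11951758√170
(339+26√170)^4 = 105653770561 + 8103274296√170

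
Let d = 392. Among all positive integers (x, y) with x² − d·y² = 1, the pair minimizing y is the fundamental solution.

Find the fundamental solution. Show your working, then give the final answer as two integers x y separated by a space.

99 5

[19; 1,3,1,38] for √392; ℓ=4 ⇒ convergent index 3
k=0  a_k=19  p_k/q_k = 19/1
k=1  a_k=1  p_k/q_k = 20/1
k=2  a_k=3  p_k/q_k = 79/4
k=3  a_k=1  p_k/q_k = 99/5
→ (99, 5).  Check: 99²=9801, 392·5²=9800, difference 1.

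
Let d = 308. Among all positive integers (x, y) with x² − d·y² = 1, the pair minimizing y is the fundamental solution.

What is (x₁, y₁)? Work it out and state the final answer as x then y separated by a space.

√308 = [17; 1,1,4,1,1,34, …], period ℓ=6 (even) → k=5
i=0: a=17 ⇒ p=17, q=1
…
i=4: a=1 ⇒ p=193, q=11
i=5: a=1 ⇒ p=351, q=20
→ (351, 20).  Check: 351²=123201, 308·20²=123200, difference 1.

351 20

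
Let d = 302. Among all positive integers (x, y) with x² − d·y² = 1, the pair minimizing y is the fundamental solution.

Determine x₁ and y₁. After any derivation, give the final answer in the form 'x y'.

4276623 246092

√302 = [17; 2,1,1,1,4,…,1,2,34, …], period ℓ=16 (even) → k=15
a_0=17:  p_0=17·1+0=17,  q_0=17·0+1=1
a_1=2:  p_1=2·17+1=35,  q_1=2·1+0=2
a_2=1:  p_2=1·35+17=52,  q_2=1·2+1=3
…
a_5=4:  p_5=4·139+87=643,  q_5=4·8+5=37
…
a_9=1:  p_9=1·34513+2068=36581,  q_9=1·1986+119=2105
a_10=2:  p_10=2·36581+34513=107675,  q_10=2·2105+1986=6196
…
a_12=1:  p_12=1·467281+107675=574956,  q_12=1·26889+6196=33085
…
a_14=1:  p_14=1·1042237+574956=1617193,  q_14=1·59974+33085=93059
a_15=2:  p_15=2·1617193+1042237=4276623,  q_15=2·93059+59974=246092
(x₁, y₁) = (4276623, 246092);  4276623² − 302·246092² = 1 ✓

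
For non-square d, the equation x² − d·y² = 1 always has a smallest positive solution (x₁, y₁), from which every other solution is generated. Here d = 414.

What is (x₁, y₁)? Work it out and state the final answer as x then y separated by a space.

24335 1196

√414 = [20; 2,1,7,2,7,1,2,40, …], period ℓ=8 (even) → k=7
i=0: a=20 ⇒ p=20, q=1
…
i=2: a=1 ⇒ p=61, q=3
i=3: a=7 ⇒ p=468, q=23
i=4: a=2 ⇒ p=997, q=49
i=5: a=7 ⇒ p=7447, q=366
i=6: a=1 ⇒ p=8444, q=415
i=7: a=2 ⇒ p=24335, q=1196
→ (24335, 1196).  Check: 24335²=592192225, 414·1196²=592192224, difference 1.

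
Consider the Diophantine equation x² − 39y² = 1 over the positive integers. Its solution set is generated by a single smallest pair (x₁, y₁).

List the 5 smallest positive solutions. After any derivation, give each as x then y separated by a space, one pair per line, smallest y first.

25 4
1249 200
62425 9996
3120001 499600
155937625 24970004

d=39: √d = [6; 4,12] (ℓ=2, even), read p_1/q_1
step 0: (6, 1)  from 6·(1,0) + (0,1)
step 1: (25, 4)  from 4·(6,1) + (1,0)
→ (25, 4).  Check: 25²=625, 39·4²=624, difference 1.
n=2: (25,4)∘(25,4) = (25·25+39·4·4, 25·4+4·25) = (1249,200)
n=3: (1249,200)∘(25,4) = (25·1249+39·4·200, 25·200+4·1249) = (62425,9996)
n=4: (62425,9996)∘(25,4) = (25·62425+39·4·9996, 25·9996+4·62425) = (3120001,499600)
n=5: (3120001,499600)∘(25,4) = (25·3120001+39·4·499600, 25·499600+4·3120001) = (155937625,24970004)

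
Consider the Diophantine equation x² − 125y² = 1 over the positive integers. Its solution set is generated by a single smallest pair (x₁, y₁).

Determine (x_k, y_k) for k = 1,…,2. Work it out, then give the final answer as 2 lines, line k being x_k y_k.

930249 83204
1730726404001 154800875592

[11; 5,1,1,5,22] for √125; ℓ=5 ⇒ convergent index 9
k=0  a_k=11  p_k/q_k = 11/1
k=1  a_k=5  p_k/q_k = 56/5
…
k=3  a_k=1  p_k/q_k = 123/11
k=4  a_k=5  p_k/q_k = 682/61
…
k=6  a_k=5  p_k/q_k = 76317/6826
…
k=8  a_k=1  p_k/q_k = 167761/15005
k=9  a_k=5  p_k/q_k = 930249/83204
→ (930249, 83204).  Check: 930249²=865363202001, 125·83204²=865363202000, difference 1.
k=2:  x_2 = 930249·930249+125·83204·83204 = 1730726404001,  y_2 = 930249·83204+83204·930249 = 154800875592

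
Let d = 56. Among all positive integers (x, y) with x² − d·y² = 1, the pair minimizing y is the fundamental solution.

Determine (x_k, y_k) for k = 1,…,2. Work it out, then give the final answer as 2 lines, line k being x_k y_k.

d=56: √d = [7; 2,14] (ℓ=2, even), read p_1/q_1
i=0: a=7 ⇒ p=7, q=1
i=1: a=2 ⇒ p=15, q=2
fundamental: x₁=15, y₁=2  (since 225 − 56·4 = 1)
n=2: (15,2)∘(15,2) = (15·15+56·2·2, 15·2+2·15) = (449,60)

15 2
449 60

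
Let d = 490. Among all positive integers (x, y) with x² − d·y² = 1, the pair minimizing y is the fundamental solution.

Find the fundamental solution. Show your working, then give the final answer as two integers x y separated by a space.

[22; 7,2,1,4,4,4,1,2,7,44] for √490; ℓ=10 ⇒ convergent index 9
k=0  a_k=22  p_k/q_k = 22/1
k=1  a_k=7  p_k/q_k = 155/7
k=2  a_k=2  p_k/q_k = 332/15
k=3  a_k=1  p_k/q_k = 487/22
k=4  a_k=4  p_k/q_k = 2280/103
k=5  a_k=4  p_k/q_k = 9607/434
k=6  a_k=4  p_k/q_k = 40708/1839
…
k=8  a_k=2  p_k/q_k = 141338/6385
k=9  a_k=7  p_k/q_k = 1039681/46968
→ (1039681, 46968).  Check: 1039681²=1080936581761, 490·46968²=1080936581760, difference 1.

1039681 46968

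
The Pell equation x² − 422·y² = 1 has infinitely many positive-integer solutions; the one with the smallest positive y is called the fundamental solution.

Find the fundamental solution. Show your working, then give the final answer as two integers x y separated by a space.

[20; 1,1,5,2,1,…,1,1,40] for √422; ℓ=14 ⇒ convergent index 13
i=0: a=20 ⇒ p=20, q=1
…
i=9: a=1 ⇒ p=217526, q=10589
…
i=12: a=1 ⇒ p=3810680, q=185501
i=13: a=1 ⇒ p=7022501, q=341850
(x₁, y₁) = (7022501, 341850);  7022501² − 422·341850² = 1 ✓

7022501 341850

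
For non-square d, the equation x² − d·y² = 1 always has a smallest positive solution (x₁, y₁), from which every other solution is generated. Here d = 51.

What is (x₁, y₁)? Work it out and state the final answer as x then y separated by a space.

d=51: √d = [7; 7,14] (ℓ=2, even), read p_1/q_1
i=0: a=7 ⇒ p=7, q=1
i=1: a=7 ⇒ p=50, q=7
(x₁, y₁) = (50, 7);  50² − 51·7² = 1 ✓

50 7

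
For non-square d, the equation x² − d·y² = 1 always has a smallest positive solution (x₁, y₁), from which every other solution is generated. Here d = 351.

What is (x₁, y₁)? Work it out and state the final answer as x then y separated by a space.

√351 → a₀=18, period (1,2,1,3,2,2,2,3,1,2,1,36); ℓ=12 even so k=11
a_0=18:  p_0=18·1+0=18,  q_0=18·0+1=1
a_1=1:  p_1=1·18+1=19,  q_1=1·1+0=1
…
a_3=1:  p_3=1·56+19=75,  q_3=1·3+1=4
…
a_5=2:  p_5=2·281+75=637,  q_5=2·15+4=34
…
a_10=2:  p_10=2·16543+12796=45882,  q_10=2·883+683=2449
a_11=1:  p_11=1·45882+16543=62425,  q_11=1·2449+883=3332
fundamental: x₁=62425, y₁=3332  (since 3896880625 − 351·11102224 = 1)

62425 3332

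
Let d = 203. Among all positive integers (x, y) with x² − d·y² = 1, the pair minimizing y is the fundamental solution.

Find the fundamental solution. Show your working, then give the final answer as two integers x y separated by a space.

d=203: √d = [14; 4,28] (ℓ=2, even), read p_1/q_1
k=0  a_k=14  p_k/q_k = 14/1
k=1  a_k=4  p_k/q_k = 57/4
(x₁, y₁) = (57, 4);  57² − 203·4² = 1 ✓

57 4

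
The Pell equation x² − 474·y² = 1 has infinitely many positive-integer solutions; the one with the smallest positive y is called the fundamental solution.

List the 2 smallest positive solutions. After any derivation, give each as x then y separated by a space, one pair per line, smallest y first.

193549 8890
74922430801 3441301220

[21; 1,3,2,1,1,…,3,1,42] for √474; ℓ=14 ⇒ convergent index 13
i=0: a=21 ⇒ p=21, q=1
i=1: a=1 ⇒ p=22, q=1
i=2: a=3 ⇒ p=87, q=4
i=3: a=2 ⇒ p=196, q=9
i=4: a=1 ⇒ p=283, q=13
i=5: a=1 ⇒ p=479, q=22
…
i=7: a=6 ⇒ p=5051, q=232
i=8: a=1 ⇒ p=5813, q=267
i=9: a=1 ⇒ p=10864, q=499
…
i=12: a=3 ⇒ p=149331, q=6859
i=13: a=1 ⇒ p=193549, q=8890
→ (193549, 8890).  Check: 193549²=37461215401, 474·8890²=37461215400, difference 1.
k=2:  x_2 = 193549·193549+474·8890·8890 = 74922430801,  y_2 = 193549·8890+8890·193549 = 3441301220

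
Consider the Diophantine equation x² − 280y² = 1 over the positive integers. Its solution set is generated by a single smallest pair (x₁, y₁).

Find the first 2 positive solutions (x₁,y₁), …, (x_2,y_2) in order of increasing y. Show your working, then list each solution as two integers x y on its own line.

251 15
126001 7530

√280 = [16; 1,2,1,2,1,32, …], period ℓ=6 (even) → k=5
step 0: (16, 1)  from 16·(1,0) + (0,1)
…
step 2: (50, 3)  from 2·(17,1) + (16,1)
…
step 4: (184, 11)  from 2·(67,4) + (50,3)
step 5: (251, 15)  from 1·(184,11) + (67,4)
fundamental: x₁=251, y₁=15  (since 63001 − 280·225 = 1)
k=2:  x_2 = 251·251+280·15·15 = 126001,  y_2 = 251·15+15·251 = 7530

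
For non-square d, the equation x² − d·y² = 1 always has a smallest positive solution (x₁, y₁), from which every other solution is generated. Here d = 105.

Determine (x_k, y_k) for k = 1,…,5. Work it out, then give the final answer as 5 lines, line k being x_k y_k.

41 4
3361 328
275561 26892
22592641 2204816
1852321001 180768020

d=105: √d = [10; 4,20] (ℓ=2, even), read p_1/q_1
k=0  a_k=10  p_k/q_k = 10/1
k=1  a_k=4  p_k/q_k = 41/4
→ (41, 4).  Check: 41²=1681, 105·4²=1680, difference 1.
(x_2, y_2) = (41·41 + 105·4·4, 41·4 + 4·41) = (3361, 328)
(x_3, y_3) = (41·3361 + 105·4·328, 41·328 + 4·3361) = (275561, 26892)
(x_4, y_4) = (41·275561 + 105·4·26892, 41·26892 + 4·275561) = (22592641, 2204816)
(x_5, y_5) = (41·22592641 + 105·4·2204816, 41·2204816 + 4·22592641) = (1852321001, 180768020)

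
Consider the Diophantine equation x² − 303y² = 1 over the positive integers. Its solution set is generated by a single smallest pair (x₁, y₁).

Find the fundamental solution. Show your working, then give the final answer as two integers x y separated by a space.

2524 145

√303 = [17; 2,2,5,2,2,34, …], period ℓ=6 (even) → k=5
i=0: a=17 ⇒ p=17, q=1
…
i=4: a=2 ⇒ p=1027, q=59
i=5: a=2 ⇒ p=2524, q=145
fundamental: x₁=2524, y₁=145  (since 6370576 − 303·21025 = 1)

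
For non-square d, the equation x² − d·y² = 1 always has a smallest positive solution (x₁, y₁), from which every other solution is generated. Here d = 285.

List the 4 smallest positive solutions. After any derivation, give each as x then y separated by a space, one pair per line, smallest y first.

2431 144
11819521 700128
57466508671 3404022192
279402153338881 16550355197376

√285 = [16; 1,7,2,7,1,32, …], period ℓ=6 (even) → k=5
k=0  a_k=16  p_k/q_k = 16/1
k=1  a_k=1  p_k/q_k = 17/1
k=2  a_k=7  p_k/q_k = 135/8
k=3  a_k=2  p_k/q_k = 287/17
k=4  a_k=7  p_k/q_k = 2144/127
k=5  a_k=1  p_k/q_k = 2431/144
(x₁, y₁) = (2431, 144);  2431² − 285·144² = 1 ✓
(2431+144√285)^2 = 11819521 + 700128√285
(2431+144√285)^3 = 57466508671 + 3404022192√285
(2431+144√285)^4 = 279402153338881 + 16550355197376√285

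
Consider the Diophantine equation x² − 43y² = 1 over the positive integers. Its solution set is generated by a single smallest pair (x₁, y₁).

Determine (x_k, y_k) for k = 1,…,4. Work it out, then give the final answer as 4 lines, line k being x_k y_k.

√43 → a₀=6, period (1,1,3,1,5,1,3,1,1,12); ℓ=10 even so k=9
k=0  a_k=6  p_k/q_k = 6/1
…
k=2  a_k=1  p_k/q_k = 13/2
…
k=6  a_k=1  p_k/q_k = 400/61
k=7  a_k=3  p_k/q_k = 1541/235
k=8  a_k=1  p_k/q_k = 1941/296
k=9  a_k=1  p_k/q_k = 3482/531
→ (3482, 531).  Check: 3482²=12124324, 43·531²=12124323, difference 1.
(x_2, y_2) = (3482·3482 + 43·531·531, 3482·531 + 531·3482) = (24248647, 3697884)
(x_3, y_3) = (3482·24248647 + 43·531·3697884, 3482·3697884 + 531·24248647) = (168867574226, 25752063645)
(x_4, y_4) = (3482·168867574226 + 43·531·25752063645, 3482·25752063645 + 531·168867574226) = (1175993762661217, 179337367525896)

3482 531
24248647 3697884
168867574226 25752063645
1175993762661217 179337367525896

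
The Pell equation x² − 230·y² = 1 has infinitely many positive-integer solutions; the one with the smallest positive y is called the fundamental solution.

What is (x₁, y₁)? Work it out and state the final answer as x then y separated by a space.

91 6

√230 → a₀=15, period (6,30); ℓ=2 even so k=1
step 0: (15, 1)  from 15·(1,0) + (0,1)
step 1: (91, 6)  from 6·(15,1) + (1,0)
→ (91, 6).  Check: 91²=8281, 230·6²=8280, difference 1.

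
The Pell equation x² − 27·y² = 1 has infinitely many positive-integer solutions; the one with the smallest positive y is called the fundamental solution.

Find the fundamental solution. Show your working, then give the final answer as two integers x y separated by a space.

d=27: √d = [5; 5,10] (ℓ=2, even), read p_1/q_1
step 0: (5, 1)  from 5·(1,0) + (0,1)
step 1: (26, 5)  from 5·(5,1) + (1,0)
→ (26, 5).  Check: 26²=676, 27·5²=675, difference 1.

26 5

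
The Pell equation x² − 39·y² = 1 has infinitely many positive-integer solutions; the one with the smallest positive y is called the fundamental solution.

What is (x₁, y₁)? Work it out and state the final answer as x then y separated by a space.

25 4

√39 → a₀=6, period (4,12); ℓ=2 even so k=1
k=0  a_k=6  p_k/q_k = 6/1
k=1  a_k=4  p_k/q_k = 25/4
fundamental: x₁=25, y₁=4  (since 625 − 39·16 = 1)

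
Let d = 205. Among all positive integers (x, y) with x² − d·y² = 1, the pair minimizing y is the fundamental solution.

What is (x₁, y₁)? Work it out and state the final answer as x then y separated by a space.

d=205: √d = [14; 3,6,1,4,1,6,3,28] (ℓ=8, even), read p_7/q_7
a_0=14:  p_0=14·1+0=14,  q_0=14·0+1=1
a_1=3:  p_1=3·14+1=43,  q_1=3·1+0=3
…
a_3=1:  p_3=1·272+43=315,  q_3=1·19+3=22
a_4=4:  p_4=4·315+272=1532,  q_4=4·22+19=107
…
a_6=6:  p_6=6·1847+1532=12614,  q_6=6·129+107=881
a_7=3:  p_7=3·12614+1847=39689,  q_7=3·881+129=2772
(x₁, y₁) = (39689, 2772);  39689² − 205·2772² = 1 ✓

39689 2772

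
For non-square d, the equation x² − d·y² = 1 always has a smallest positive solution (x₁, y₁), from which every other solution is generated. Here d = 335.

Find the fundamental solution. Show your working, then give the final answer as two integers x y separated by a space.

604 33

d=335: √d = [18; 3,3,3,36] (ℓ=4, even), read p_3/q_3
k=0  a_k=18  p_k/q_k = 18/1
…
k=2  a_k=3  p_k/q_k = 183/10
k=3  a_k=3  p_k/q_k = 604/33
→ (604, 33).  Check: 604²=364816, 335·33²=364815, difference 1.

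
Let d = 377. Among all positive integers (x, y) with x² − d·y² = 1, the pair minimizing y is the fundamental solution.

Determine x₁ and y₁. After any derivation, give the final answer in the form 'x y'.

233 12

d=377: √d = [19; 2,2,2,38] (ℓ=4, even), read p_3/q_3
step 0: (19, 1)  from 19·(1,0) + (0,1)
step 1: (39, 2)  from 2·(19,1) + (1,0)
step 2: (97, 5)  from 2·(39,2) + (19,1)
step 3: (233, 12)  from 2·(97,5) + (39,2)
→ (233, 12).  Check: 233²=54289, 377·12²=54288, difference 1.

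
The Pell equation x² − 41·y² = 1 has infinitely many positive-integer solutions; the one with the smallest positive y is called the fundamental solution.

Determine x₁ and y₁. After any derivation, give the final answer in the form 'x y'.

d=41: √d = [6; 2,2,12] (ℓ=3, odd), read p_5/q_5
step 0: (6, 1)  from 6·(1,0) + (0,1)
step 1: (13, 2)  from 2·(6,1) + (1,0)
step 2: (32, 5)  from 2·(13,2) + (6,1)
step 3: (397, 62)  from 12·(32,5) + (13,2)
step 4: (826, 129)  from 2·(397,62) + (32,5)
step 5: (2049, 320)  from 2·(826,129) + (397,62)
(x₁, y₁) = (2049, 320);  2049² − 41·320² = 1 ✓

2049 320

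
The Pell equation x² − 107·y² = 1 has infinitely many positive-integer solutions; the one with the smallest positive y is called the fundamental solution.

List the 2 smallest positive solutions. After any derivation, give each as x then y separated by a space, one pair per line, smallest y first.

√107 → a₀=10, period (2,1,9,1,2,20); ℓ=6 even so k=5
a_0=10:  p_0=10·1+0=10,  q_0=10·0+1=1
…
a_4=1:  p_4=1·300+31=331,  q_4=1·29+3=32
a_5=2:  p_5=2·331+300=962,  q_5=2·32+29=93
→ (962, 93).  Check: 962²=925444, 107·93²=925443, difference 1.
k=2:  x_2 = 962·962+107·93·93 = 1850887,  y_2 = 962·93+93·962 = 178932

962 93
1850887 178932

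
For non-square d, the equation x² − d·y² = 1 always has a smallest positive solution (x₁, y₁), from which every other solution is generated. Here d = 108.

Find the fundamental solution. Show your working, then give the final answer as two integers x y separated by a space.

1351 130

d=108: √d = [10; 2,1,1,4,1,1,2,20] (ℓ=8, even), read p_7/q_7
i=0: a=10 ⇒ p=10, q=1
i=1: a=2 ⇒ p=21, q=2
…
i=3: a=1 ⇒ p=52, q=5
…
i=5: a=1 ⇒ p=291, q=28
i=6: a=1 ⇒ p=530, q=51
i=7: a=2 ⇒ p=1351, q=130
(x₁, y₁) = (1351, 130);  1351² − 108·130² = 1 ✓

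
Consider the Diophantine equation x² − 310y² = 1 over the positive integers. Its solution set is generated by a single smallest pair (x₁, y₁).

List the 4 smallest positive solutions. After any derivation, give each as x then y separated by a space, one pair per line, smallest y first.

√310 = [17; 1,1,1,1,5,…,1,1,34, …], period ℓ=16 (even) → k=15
step 0: (17, 1)  from 17·(1,0) + (0,1)
step 1: (18, 1)  from 1·(17,1) + (1,0)
step 2: (35, 2)  from 1·(18,1) + (17,1)
step 3: (53, 3)  from 1·(35,2) + (18,1)
step 4: (88, 5)  from 1·(53,3) + (35,2)
step 5: (493, 28)  from 5·(88,5) + (53,3)
step 6: (1567, 89)  from 3·(493,28) + (88,5)
step 7: (2060, 117)  from 1·(1567,89) + (493,28)
…
step 9: (7747, 440)  from 1·(5687,323) + (2060,117)
step 10: (28928, 1643)  from 3·(7747,440) + (5687,323)
step 11: (152387, 8655)  from 5·(28928,1643) + (7747,440)
step 12: (181315, 10298)  from 1·(152387,8655) + (28928,1643)
step 13: (333702, 18953)  from 1·(181315,10298) + (152387,8655)
step 14: (515017, 29251)  from 1·(333702,18953) + (181315,10298)
step 15: (848719, 48204)  from 1·(515017,29251) + (333702,18953)
fundamental: x₁=848719, y₁=48204  (since 720323940961 − 310·2323625616 = 1)
k=2:  x_2 = 848719·848719+310·48204·48204 = 1440647881921,  y_2 = 848719·48204+48204·848719 = 81823301352
k=3:  x_3 = 848719·1440647881921+310·48204·81823301352 = 2445410459391369679,  y_3 = 848719·81823301352+48204·1440647881921 = 138889981000287972
k=4:  x_4 = 848719·2445410459391369679+310·48204·138889981000287972 = 4150932639366927117300481,  y_4 = 848719·138889981000287972+48204·2445410459391369679 = 235757131569084991314384

848719 48204
1440647881921 81823301352
2445410459391369679 138889981000287972
4150932639366927117300481 235757131569084991314384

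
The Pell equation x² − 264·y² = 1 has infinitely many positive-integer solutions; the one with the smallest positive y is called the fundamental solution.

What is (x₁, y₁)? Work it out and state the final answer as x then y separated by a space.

65 4

[16; 4,32] for √264; ℓ=2 ⇒ convergent index 1
a_0=16:  p_0=16·1+0=16,  q_0=16·0+1=1
a_1=4:  p_1=4·16+1=65,  q_1=4·1+0=4
→ (65, 4).  Check: 65²=4225, 264·4²=4224, difference 1.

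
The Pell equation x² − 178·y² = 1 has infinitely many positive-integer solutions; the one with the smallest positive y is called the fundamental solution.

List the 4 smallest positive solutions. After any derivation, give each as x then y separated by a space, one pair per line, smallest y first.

√178 = [13; 2,1,12,1,2,26, …], period ℓ=6 (even) → k=5
i=0: a=13 ⇒ p=13, q=1
i=1: a=2 ⇒ p=27, q=2
i=2: a=1 ⇒ p=40, q=3
…
i=4: a=1 ⇒ p=547, q=41
i=5: a=2 ⇒ p=1601, q=120
→ (1601, 120).  Check: 1601²=2563201, 178·120²=2563200, difference 1.
k=2:  x_2 = 1601·1601+178·120·120 = 5126401,  y_2 = 1601·120+120·1601 = 384240
k=3:  x_3 = 1601·5126401+178·120·384240 = 16414734401,  y_3 = 1601·384240+120·5126401 = 1230336360
k=4:  x_4 = 1601·16414734401+178·120·1230336360 = 52559974425601,  y_4 = 1601·1230336360+120·16414734401 = 3939536640480

1601 120
5126401 384240
16414734401 1230336360
52559974425601 3939536640480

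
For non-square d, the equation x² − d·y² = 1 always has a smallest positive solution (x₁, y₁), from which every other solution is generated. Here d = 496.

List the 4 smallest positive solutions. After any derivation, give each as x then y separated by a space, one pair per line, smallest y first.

4620799 207480
42703566796801 1917446753040
394649197502177907199 17720272078000750440
3647189234337689639247667201 163763630995505661818050080

√496 = [22; 3,1,2,4,1,…,1,3,44, …], period ℓ=16 (even) → k=15
i=0: a=22 ⇒ p=22, q=1
i=1: a=3 ⇒ p=67, q=3
i=2: a=1 ⇒ p=89, q=4
i=3: a=2 ⇒ p=245, q=11
i=4: a=4 ⇒ p=1069, q=48
i=5: a=1 ⇒ p=1314, q=59
i=6: a=1 ⇒ p=2383, q=107
i=7: a=2 ⇒ p=6080, q=273
i=8: a=2 ⇒ p=14543, q=653
i=9: a=2 ⇒ p=35166, q=1579
…
i=11: a=1 ⇒ p=84875, q=3811
i=12: a=4 ⇒ p=389209, q=17476
i=13: a=2 ⇒ p=863293, q=38763
i=14: a=1 ⇒ p=1252502, q=56239
i=15: a=3 ⇒ p=4620799, q=207480
→ (4620799, 207480).  Check: 4620799²=21351783398401, 496·207480²=21351783398400, difference 1.
n=2: (4620799,207480)∘(4620799,207480) = (4620799·4620799+496·207480·207480, 4620799·207480+207480·4620799) = (42703566796801,1917446753040)
n=3: (42703566796801,1917446753040)∘(4620799,207480) = (4620799·42703566796801+496·207480·1917446753040, 4620799·1917446753040+207480·42703566796801) = (394649197502177907199,17720272078000750440)
n=4: (394649197502177907199,17720272078000750440)∘(4620799,207480) = (4620799·394649197502177907199+496·207480·17720272078000750440, 4620799·17720272078000750440+207480·394649197502177907199) = (3647189234337689639247667201,163763630995505661818050080)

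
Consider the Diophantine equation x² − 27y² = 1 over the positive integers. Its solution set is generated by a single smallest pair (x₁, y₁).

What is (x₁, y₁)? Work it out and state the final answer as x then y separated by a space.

[5; 5,10] for √27; ℓ=2 ⇒ convergent index 1
i=0: a=5 ⇒ p=5, q=1
i=1: a=5 ⇒ p=26, q=5
(x₁, y₁) = (26, 5);  26² − 27·5² = 1 ✓

26 5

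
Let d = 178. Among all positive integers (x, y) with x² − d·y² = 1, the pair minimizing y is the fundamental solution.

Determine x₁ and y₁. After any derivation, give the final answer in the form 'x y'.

1601 120

[13; 2,1,12,1,2,26] for √178; ℓ=6 ⇒ convergent index 5
i=0: a=13 ⇒ p=13, q=1
…
i=4: a=1 ⇒ p=547, q=41
i=5: a=2 ⇒ p=1601, q=120
→ (1601, 120).  Check: 1601²=2563201, 178·120²=2563200, difference 1.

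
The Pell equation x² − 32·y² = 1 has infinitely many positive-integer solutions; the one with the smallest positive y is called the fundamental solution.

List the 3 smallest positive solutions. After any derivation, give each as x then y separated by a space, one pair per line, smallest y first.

17 3
577 102
19601 3465

√32 = [5; 1,1,1,10, …], period ℓ=4 (even) → k=3
k=0  a_k=5  p_k/q_k = 5/1
k=1  a_k=1  p_k/q_k = 6/1
k=2  a_k=1  p_k/q_k = 11/2
k=3  a_k=1  p_k/q_k = 17/3
(x₁, y₁) = (17, 3);  17² − 32·3² = 1 ✓
(x_2, y_2) = (17·17 + 32·3·3, 17·3 + 3·17) = (577, 102)
(x_3, y_3) = (17·577 + 32·3·102, 17·102 + 3·577) = (19601, 3465)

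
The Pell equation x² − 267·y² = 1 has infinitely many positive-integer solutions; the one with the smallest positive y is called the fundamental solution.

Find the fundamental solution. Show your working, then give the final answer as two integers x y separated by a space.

2402 147

d=267: √d = [16; 2,1,15,1,2,32] (ℓ=6, even), read p_5/q_5
a_0=16:  p_0=16·1+0=16,  q_0=16·0+1=1
a_1=2:  p_1=2·16+1=33,  q_1=2·1+0=2
a_2=1:  p_2=1·33+16=49,  q_2=1·2+1=3
…
a_4=1:  p_4=1·768+49=817,  q_4=1·47+3=50
a_5=2:  p_5=2·817+768=2402,  q_5=2·50+47=147
→ (2402, 147).  Check: 2402²=5769604, 267·147²=5769603, difference 1.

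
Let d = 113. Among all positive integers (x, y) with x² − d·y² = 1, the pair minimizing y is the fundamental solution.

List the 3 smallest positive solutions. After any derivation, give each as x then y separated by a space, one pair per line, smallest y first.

[10; 1,1,1,2,2,1,1,1,20] for √113; ℓ=9 ⇒ convergent index 17
i=0: a=10 ⇒ p=10, q=1
i=1: a=1 ⇒ p=11, q=1
i=2: a=1 ⇒ p=21, q=2
i=3: a=1 ⇒ p=32, q=3
i=4: a=2 ⇒ p=85, q=8
…
i=6: a=1 ⇒ p=287, q=27
…
i=8: a=1 ⇒ p=776, q=73
i=9: a=20 ⇒ p=16009, q=1506
…
i=11: a=1 ⇒ p=32794, q=3085
i=12: a=1 ⇒ p=49579, q=4664
i=13: a=2 ⇒ p=131952, q=12413
…
i=15: a=1 ⇒ p=445435, q=41903
i=16: a=1 ⇒ p=758918, q=71393
i=17: a=1 ⇒ p=1204353, q=113296
(x₁, y₁) = (1204353, 113296);  1204353² − 113·113296² = 1 ✓
n=2: (1204353,113296)∘(1204353,113296) = (1204353·1204353+113·113296·113296, 1204353·113296+113296·1204353) = (2900932297217,272896754976)
n=3: (2900932297217,272896754976)∘(1204353,113296) = (1204353·2900932297217+113·113296·272896754976, 1204353·272896754976+113296·2900932297217) = (6987493029899166849,657328051091107760)

1204353 113296
2900932297217 272896754976
6987493029899166849 657328051091107760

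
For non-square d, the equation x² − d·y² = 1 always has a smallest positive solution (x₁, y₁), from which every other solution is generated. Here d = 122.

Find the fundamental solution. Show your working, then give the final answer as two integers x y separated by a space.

243 22

d=122: √d = [11; 22] (ℓ=1, odd), read p_1/q_1
i=0: a=11 ⇒ p=11, q=1
i=1: a=22 ⇒ p=243, q=22
(x₁, y₁) = (243, 22);  243² − 122·22² = 1 ✓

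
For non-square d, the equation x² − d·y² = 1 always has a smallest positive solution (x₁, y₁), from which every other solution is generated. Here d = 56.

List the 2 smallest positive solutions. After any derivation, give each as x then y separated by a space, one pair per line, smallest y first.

[7; 2,14] for √56; ℓ=2 ⇒ convergent index 1
k=0  a_k=7  p_k/q_k = 7/1
k=1  a_k=2  p_k/q_k = 15/2
fundamental: x₁=15, y₁=2  (since 225 − 56·4 = 1)
n=2: (15,2)∘(15,2) = (15·15+56·2·2, 15·2+2·15) = (449,60)

15 2
449 60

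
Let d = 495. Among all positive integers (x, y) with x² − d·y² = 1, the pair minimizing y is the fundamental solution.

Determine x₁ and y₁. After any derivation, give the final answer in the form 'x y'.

[22; 4,44] for √495; ℓ=2 ⇒ convergent index 1
k=0  a_k=22  p_k/q_k = 22/1
k=1  a_k=4  p_k/q_k = 89/4
→ (89, 4).  Check: 89²=7921, 495·4²=7920, difference 1.

89 4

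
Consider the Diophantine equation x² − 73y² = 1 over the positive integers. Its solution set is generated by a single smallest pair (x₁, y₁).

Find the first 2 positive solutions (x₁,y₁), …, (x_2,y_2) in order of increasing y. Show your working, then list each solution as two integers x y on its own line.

2281249 267000
10408194000001 1218186966000

√73 = [8; 1,1,5,5,1,1,16, …], period ℓ=7 (odd) → k=13
step 0: (8, 1)  from 8·(1,0) + (0,1)
step 1: (9, 1)  from 1·(8,1) + (1,0)
step 2: (17, 2)  from 1·(9,1) + (8,1)
step 3: (94, 11)  from 5·(17,2) + (9,1)
step 4: (487, 57)  from 5·(94,11) + (17,2)
step 5: (581, 68)  from 1·(487,57) + (94,11)
step 6: (1068, 125)  from 1·(581,68) + (487,57)
…
step 8: (18737, 2193)  from 1·(17669,2068) + (1068,125)
step 9: (36406, 4261)  from 1·(18737,2193) + (17669,2068)
step 10: (200767, 23498)  from 5·(36406,4261) + (18737,2193)
step 11: (1040241, 121751)  from 5·(200767,23498) + (36406,4261)
step 12: (1241008, 145249)  from 1·(1040241,121751) + (200767,23498)
step 13: (2281249, 267000)  from 1·(1241008,145249) + (1040241,121751)
fundamental: x₁=2281249, y₁=267000  (since 5204097000001 − 73·71289000000 = 1)
(x_2, y_2) = (2281249·2281249 + 73·267000·267000, 2281249·267000 + 267000·2281249) = (10408194000001, 1218186966000)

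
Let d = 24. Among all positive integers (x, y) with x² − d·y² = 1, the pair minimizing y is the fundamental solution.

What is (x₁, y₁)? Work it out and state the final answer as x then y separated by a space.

5 1

[4; 1,8] for √24; ℓ=2 ⇒ convergent index 1
a_0=4:  p_0=4·1+0=4,  q_0=4·0+1=1
a_1=1:  p_1=1·4+1=5,  q_1=1·1+0=1
fundamental: x₁=5, y₁=1  (since 25 − 24·1 = 1)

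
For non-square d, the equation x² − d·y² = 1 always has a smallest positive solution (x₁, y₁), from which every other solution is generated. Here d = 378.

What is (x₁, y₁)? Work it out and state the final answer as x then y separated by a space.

√378 = [19; 2,3,1,4,1,3,2,38, …], period ℓ=8 (even) → k=7
a_0=19:  p_0=19·1+0=19,  q_0=19·0+1=1
…
a_3=1:  p_3=1·136+39=175,  q_3=1·7+2=9
…
a_6=3:  p_6=3·1011+836=3869,  q_6=3·52+43=199
a_7=2:  p_7=2·3869+1011=8749,  q_7=2·199+52=450
→ (8749, 450).  Check: 8749²=76545001, 378·450²=76545000, difference 1.

8749 450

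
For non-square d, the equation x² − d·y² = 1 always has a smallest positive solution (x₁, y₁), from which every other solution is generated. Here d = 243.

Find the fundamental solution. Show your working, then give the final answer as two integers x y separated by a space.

[15; 1,1,2,3,15,3,2,1,1,30] for √243; ℓ=10 ⇒ convergent index 9
step 0: (15, 1)  from 15·(1,0) + (0,1)
step 1: (16, 1)  from 1·(15,1) + (1,0)
step 2: (31, 2)  from 1·(16,1) + (15,1)
step 3: (78, 5)  from 2·(31,2) + (16,1)
step 4: (265, 17)  from 3·(78,5) + (31,2)
step 5: (4053, 260)  from 15·(265,17) + (78,5)
…
step 7: (28901, 1854)  from 2·(12424,797) + (4053,260)
step 8: (41325, 2651)  from 1·(28901,1854) + (12424,797)
step 9: (70226, 4505)  from 1·(41325,2651) + (28901,1854)
→ (70226, 4505).  Check: 70226²=4931691076, 243·4505²=4931691075, difference 1.

70226 4505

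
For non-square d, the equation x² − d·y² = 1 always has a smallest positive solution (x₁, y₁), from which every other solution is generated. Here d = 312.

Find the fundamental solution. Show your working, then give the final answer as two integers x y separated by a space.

√312 = [17; 1,1,1,34, …], period ℓ=4 (even) → k=3
a_0=17:  p_0=17·1+0=17,  q_0=17·0+1=1
…
a_2=1:  p_2=1·18+17=35,  q_2=1·1+1=2
a_3=1:  p_3=1·35+18=53,  q_3=1·2+1=3
fundamental: x₁=53, y₁=3  (since 2809 − 312·9 = 1)

53 3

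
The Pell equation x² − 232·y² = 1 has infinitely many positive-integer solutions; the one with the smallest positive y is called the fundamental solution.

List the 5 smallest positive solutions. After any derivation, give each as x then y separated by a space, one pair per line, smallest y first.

19603 1287
768555217 50458122
30131975818099 1978261129845
1181354243155834177 77559705806244948
46316174427035658925363 3040805823861378301443

d=232: √d = [15; 4,3,7,3,4,30] (ℓ=6, even), read p_5/q_5
i=0: a=15 ⇒ p=15, q=1
i=1: a=4 ⇒ p=61, q=4
…
i=4: a=3 ⇒ p=4539, q=298
i=5: a=4 ⇒ p=19603, q=1287
fundamental: x₁=19603, y₁=1287  (since 384277609 − 232·1656369 = 1)
(19603+1287√232)^2 = 768555217 + 50458122√232
(19603+1287√232)^3 = 30131975818099 + 1978261129845√232
(19603+1287√232)^4 = 1181354243155834177 + 77559705806244948√232
(19603+1287√232)^5 = 46316174427035658925363 + 3040805823861378301443√232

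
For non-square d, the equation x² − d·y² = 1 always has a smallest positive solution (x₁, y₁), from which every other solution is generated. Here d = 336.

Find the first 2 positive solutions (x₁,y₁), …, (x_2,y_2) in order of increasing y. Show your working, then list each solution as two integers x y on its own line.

55 3
6049 330

[18; 3,36] for √336; ℓ=2 ⇒ convergent index 1
step 0: (18, 1)  from 18·(1,0) + (0,1)
step 1: (55, 3)  from 3·(18,1) + (1,0)
(x₁, y₁) = (55, 3);  55² − 336·3² = 1 ✓
(55+3√336)^2 = 6049 + 330√336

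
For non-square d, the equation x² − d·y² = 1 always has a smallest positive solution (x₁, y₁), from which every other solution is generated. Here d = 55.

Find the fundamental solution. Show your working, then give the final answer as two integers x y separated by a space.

89 12

d=55: √d = [7; 2,2,2,14] (ℓ=4, even), read p_3/q_3
k=0  a_k=7  p_k/q_k = 7/1
…
k=2  a_k=2  p_k/q_k = 37/5
k=3  a_k=2  p_k/q_k = 89/12
(x₁, y₁) = (89, 12);  89² − 55·12² = 1 ✓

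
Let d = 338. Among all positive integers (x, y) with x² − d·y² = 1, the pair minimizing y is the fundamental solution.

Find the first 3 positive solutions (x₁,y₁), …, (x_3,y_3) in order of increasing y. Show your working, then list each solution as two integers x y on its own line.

d=338: √d = [18; 2,1,1,2,36] (ℓ=5, odd), read p_9/q_9
step 0: (18, 1)  from 18·(1,0) + (0,1)
step 1: (37, 2)  from 2·(18,1) + (1,0)
step 2: (55, 3)  from 1·(37,2) + (18,1)
step 3: (92, 5)  from 1·(55,3) + (37,2)
…
step 5: (8696, 473)  from 36·(239,13) + (92,5)
step 6: (17631, 959)  from 2·(8696,473) + (239,13)
step 7: (26327, 1432)  from 1·(17631,959) + (8696,473)
step 8: (43958, 2391)  from 1·(26327,1432) + (17631,959)
step 9: (114243, 6214)  from 2·(43958,2391) + (26327,1432)
→ (114243, 6214).  Check: 114243²=13051463049, 338·6214²=13051463048, difference 1.
(x_2, y_2) = (114243·114243 + 338·6214·6214, 114243·6214 + 6214·114243) = (26102926097, 1419812004)
(x_3, y_3) = (114243·26102926097 + 338·6214·1419812004, 114243·1419812004 + 6214·26102926097) = (5964153172084899, 324407165539730)

114243 6214
26102926097 1419812004
5964153172084899 324407165539730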